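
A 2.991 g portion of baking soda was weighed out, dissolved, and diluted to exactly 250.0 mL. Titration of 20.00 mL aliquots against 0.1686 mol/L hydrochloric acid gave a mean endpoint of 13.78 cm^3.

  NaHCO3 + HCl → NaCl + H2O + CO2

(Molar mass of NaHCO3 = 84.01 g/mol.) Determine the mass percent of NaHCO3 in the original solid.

81.57 %

n(HCl) per titration = 0.01378 × 0.1686 = 2.323 × 10^-3 mol
n(NaHCO3) in each aliquot = 2.323 × 10^-3 mol (1:1 ratio)
n(NaHCO3) in the whole flask = 2.323 × 10^-3 × 250.0/20.00 = 0.02904 mol
mass of NaHCO3 = 0.02904 × 84.01 = 2.440 g
% NaHCO3 = 2.440 / 2.991 × 100 = 81.57 %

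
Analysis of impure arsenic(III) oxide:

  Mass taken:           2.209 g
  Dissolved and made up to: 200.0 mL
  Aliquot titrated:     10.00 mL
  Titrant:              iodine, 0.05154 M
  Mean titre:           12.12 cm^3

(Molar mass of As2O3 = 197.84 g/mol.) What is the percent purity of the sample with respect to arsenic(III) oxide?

55.95 %

As2O3 + 2 I2 + 2 H2O → As2O5 + 4 HI
n(I2) per titration = 0.01212 × 0.05154 = 6.247 × 10^-4 mol
From the 1:2 ratio, n(As2O3) in each aliquot = 1/2 × 6.247 × 10^-4 = 3.123 × 10^-4 mol
n(As2O3) in the whole flask = 3.123 × 10^-4 × 200.0/10.00 = 6.247 × 10^-3 mol
mass of As2O3 = 6.247 × 10^-3 × 197.84 = 1.236 g
% As2O3 = 1.236 / 2.209 × 100 = 55.95 %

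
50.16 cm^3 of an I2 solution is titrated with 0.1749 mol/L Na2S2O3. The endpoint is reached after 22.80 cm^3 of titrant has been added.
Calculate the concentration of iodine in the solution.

I2 + 2 S2O3^2- → 2 I^- + S4O6^2-
n(Na2S2O3) = 0.02280 L × 0.1749 mol/L = 3.988 × 10^-3 mol
From the 1:2 mole ratio, n(I2) = 1/2 × 3.988 × 10^-3 = 1.994 × 10^-3 mol
[I2] = 1.994 × 10^-3 mol / 0.05016 L = 0.03975 mol/L

0.03975 mol/L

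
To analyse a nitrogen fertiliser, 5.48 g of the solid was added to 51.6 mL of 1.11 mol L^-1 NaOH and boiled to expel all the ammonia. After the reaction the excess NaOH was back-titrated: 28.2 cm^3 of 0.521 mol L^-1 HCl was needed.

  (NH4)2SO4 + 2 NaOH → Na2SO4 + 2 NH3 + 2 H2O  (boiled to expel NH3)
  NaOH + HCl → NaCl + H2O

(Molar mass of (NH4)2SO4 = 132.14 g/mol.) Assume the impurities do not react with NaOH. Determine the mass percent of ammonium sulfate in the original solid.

n(NaOH) added = 0.0516 × 1.11 = 0.0573 mol
n(HCl) used in back-titration = 0.0282 × 0.521 = 0.0147 mol
n(NaOH) left over = 0.0147 mol (1:1 ratio)
n(NaOH) consumed by analyte = 0.0573 − 0.0147 = 0.0426 mol
From the 1:2 ratio, n((NH4)2SO4) = 1/2 × 0.0426 = 0.0213 mol
mass of (NH4)2SO4 = 0.0213 × 132.14 = 2.81 g
% (NH4)2SO4 = 2.81 / 5.48 × 100 = 51.3 %

51.3 %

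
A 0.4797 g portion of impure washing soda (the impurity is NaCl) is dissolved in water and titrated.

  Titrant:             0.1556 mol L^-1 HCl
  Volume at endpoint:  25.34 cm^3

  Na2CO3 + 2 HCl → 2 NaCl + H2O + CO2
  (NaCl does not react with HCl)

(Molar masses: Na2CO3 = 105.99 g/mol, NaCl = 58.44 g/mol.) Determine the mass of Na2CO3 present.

n(HCl) = 0.02534 × 0.1556 = 3.943 × 10^-3 mol
Let x = n(Na2CO3), y = n(NaCl).
Titrant: 2x = 3.943 × 10^-3;  mass: 105.99x + 58.44y = 0.4797
Solving, x = 1.971 × 10^-3 mol, y = 4.633 × 10^-3 mol
mass of Na2CO3 = 1.971 × 10^-3 × 105.99 = 0.2090 g

0.2090 g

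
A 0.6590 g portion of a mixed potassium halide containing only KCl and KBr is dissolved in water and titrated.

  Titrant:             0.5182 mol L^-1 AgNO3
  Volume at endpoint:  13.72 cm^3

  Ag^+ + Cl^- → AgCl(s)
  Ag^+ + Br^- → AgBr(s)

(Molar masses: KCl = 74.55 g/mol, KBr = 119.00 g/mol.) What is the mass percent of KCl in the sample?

n(AgNO3) = 0.01372 × 0.5182 = 7.110 × 10^-3 mol
Let x = n(KCl), y = n(KBr).
Titrant: 1x + 1y = 7.110 × 10^-3;  mass: 74.55x + 119.00y = 0.6590
Solving, x = 4.208 × 10^-3 mol, y = 2.901 × 10^-3 mol
mass of KCl = 4.208 × 10^-3 × 74.55 = 0.3137 g
% KCl = 0.3137 / 0.6590 × 100 = 47.61 %

47.61 %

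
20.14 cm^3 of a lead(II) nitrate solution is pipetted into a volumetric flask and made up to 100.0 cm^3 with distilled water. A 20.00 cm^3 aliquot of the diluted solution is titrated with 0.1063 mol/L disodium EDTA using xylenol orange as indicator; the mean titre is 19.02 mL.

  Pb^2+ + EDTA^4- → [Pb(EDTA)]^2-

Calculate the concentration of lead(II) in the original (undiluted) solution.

n(EDTA) = 0.01902 × 0.1063 = 2.022 × 10^-3 mol
n(Pb2+) in the aliquot = 2.022 × 10^-3 mol (1:1 ratio)
[Pb2+]_dilute = 2.022 × 10^-3 / 0.02000 = 0.1011 mol/L
Dilution factor = 100.0 / 20.14 = 4.965
[Pb2+]_stock = 0.1011 × 4.965 = 0.5019 mol/L

0.5019 mol/L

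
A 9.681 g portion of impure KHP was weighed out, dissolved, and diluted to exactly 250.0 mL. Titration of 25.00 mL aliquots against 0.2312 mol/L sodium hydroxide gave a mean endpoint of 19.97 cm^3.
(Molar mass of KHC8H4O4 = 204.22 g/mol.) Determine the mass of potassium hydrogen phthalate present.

KHC8H4O4 + NaOH → KNaC8H4O4 + H2O
n(NaOH) per titration = 0.01997 × 0.2312 = 4.617 × 10^-3 mol
n(KHC8H4O4) in each aliquot = 4.617 × 10^-3 mol (1:1 ratio)
n(KHC8H4O4) in the whole flask = 4.617 × 10^-3 × 250.0/25.00 = 0.04617 mol
mass of KHC8H4O4 = 0.04617 × 204.22 = 9.429 g

9.429 g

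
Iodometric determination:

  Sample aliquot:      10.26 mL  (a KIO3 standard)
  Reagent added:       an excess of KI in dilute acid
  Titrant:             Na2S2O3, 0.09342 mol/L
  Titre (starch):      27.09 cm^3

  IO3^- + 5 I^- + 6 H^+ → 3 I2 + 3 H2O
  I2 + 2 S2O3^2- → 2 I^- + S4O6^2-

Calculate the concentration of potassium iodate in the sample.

n(S2O3^2-) = 0.02709 × 0.09342 = 2.531 × 10^-3 mol
n(I2) = n(S2O3^2-)/2 = 1.265 × 10^-3 mol
From the 1:3 ratio, n(IO3^-) in the aliquot = 1/3 × 1.265 × 10^-3 = 4.218 × 10^-4 mol
[IO3^-] = 4.218 × 10^-4 / 0.01026 = 0.04111 mol/L

0.04111 mol/L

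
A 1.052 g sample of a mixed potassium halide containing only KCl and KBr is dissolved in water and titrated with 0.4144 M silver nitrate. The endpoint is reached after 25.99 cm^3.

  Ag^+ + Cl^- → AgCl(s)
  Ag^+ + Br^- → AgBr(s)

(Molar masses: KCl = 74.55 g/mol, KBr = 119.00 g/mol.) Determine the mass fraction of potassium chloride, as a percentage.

36.61 %

n(AgNO3) = 0.02599 × 0.4144 = 0.01077 mol
Let x = n(KCl), y = n(KBr).
Titrant: 1x + 1y = 0.01077;  mass: 74.55x + 119.00y = 1.052
Solving, x = 5.167 × 10^-3 mol, y = 5.604 × 10^-3 mol
mass of KCl = 5.167 × 10^-3 × 74.55 = 0.3852 g
% KCl = 0.3852 / 1.052 × 100 = 36.61 %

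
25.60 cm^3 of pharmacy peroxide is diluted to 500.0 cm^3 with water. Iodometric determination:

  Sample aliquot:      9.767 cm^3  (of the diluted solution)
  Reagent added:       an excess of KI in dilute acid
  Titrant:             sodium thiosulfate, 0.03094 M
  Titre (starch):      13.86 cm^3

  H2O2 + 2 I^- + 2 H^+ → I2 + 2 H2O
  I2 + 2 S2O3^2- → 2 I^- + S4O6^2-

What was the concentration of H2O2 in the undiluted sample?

n(S2O3^2-) = 0.01386 × 0.03094 = 4.288 × 10^-4 mol
n(I2) = n(S2O3^2-)/2 = 2.144 × 10^-4 mol
n(H2O2) in the aliquot = 2.144 × 10^-4 mol (1:1 ratio)
[H2O2]_dilute = 2.144 × 10^-4 / 0.009767 = 0.02195 mol/L
[H2O2]_original = 0.02195 × 500.0/25.60 = 0.4288 mol/L

0.4288 M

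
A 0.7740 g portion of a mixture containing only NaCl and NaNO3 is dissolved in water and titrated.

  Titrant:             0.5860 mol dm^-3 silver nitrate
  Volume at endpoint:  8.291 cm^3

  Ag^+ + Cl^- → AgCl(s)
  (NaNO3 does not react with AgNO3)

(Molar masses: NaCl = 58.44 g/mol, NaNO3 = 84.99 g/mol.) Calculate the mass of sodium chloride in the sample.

n(AgNO3) = 0.008291 × 0.5860 = 4.859 × 10^-3 mol
Let x = n(NaCl), y = n(NaNO3).
Titrant: 1x = 4.859 × 10^-3;  mass: 58.44x + 84.99y = 0.7740
Solving, x = 4.859 × 10^-3 mol, y = 5.766 × 10^-3 mol
mass of NaCl = 4.859 × 10^-3 × 58.44 = 0.2839 g

0.2839 g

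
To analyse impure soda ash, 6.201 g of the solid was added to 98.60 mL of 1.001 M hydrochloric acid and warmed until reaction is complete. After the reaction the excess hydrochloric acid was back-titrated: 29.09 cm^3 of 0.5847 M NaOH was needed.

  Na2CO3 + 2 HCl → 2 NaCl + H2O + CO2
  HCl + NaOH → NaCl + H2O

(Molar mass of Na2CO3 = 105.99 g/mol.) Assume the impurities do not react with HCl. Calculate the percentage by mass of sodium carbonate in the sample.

69.81 %

n(HCl) added = 0.09860 × 1.001 = 0.09870 mol
n(NaOH) used in back-titration = 0.02909 × 0.5847 = 0.01701 mol
n(HCl) left over = 0.01701 mol (1:1 ratio)
n(HCl) consumed by analyte = 0.09870 − 0.01701 = 0.08169 mol
From the 1:2 ratio, n(Na2CO3) = 1/2 × 0.08169 = 0.04084 mol
mass of Na2CO3 = 0.04084 × 105.99 = 4.329 g
% Na2CO3 = 4.329 / 6.201 × 100 = 69.81 %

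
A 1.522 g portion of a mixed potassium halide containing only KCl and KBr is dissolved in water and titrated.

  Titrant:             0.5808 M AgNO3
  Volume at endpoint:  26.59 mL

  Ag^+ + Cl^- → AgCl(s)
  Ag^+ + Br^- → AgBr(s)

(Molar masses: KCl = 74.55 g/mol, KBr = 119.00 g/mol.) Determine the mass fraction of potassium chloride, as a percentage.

34.80 %

n(AgNO3) = 0.02659 × 0.5808 = 0.01544 mol
Let x = n(KCl), y = n(KBr).
Titrant: 1x + 1y = 0.01544;  mass: 74.55x + 119.00y = 1.522
Solving, x = 7.104 × 10^-3 mol, y = 8.339 × 10^-3 mol
mass of KCl = 7.104 × 10^-3 × 74.55 = 0.5296 g
% KCl = 0.5296 / 1.522 × 100 = 34.80 %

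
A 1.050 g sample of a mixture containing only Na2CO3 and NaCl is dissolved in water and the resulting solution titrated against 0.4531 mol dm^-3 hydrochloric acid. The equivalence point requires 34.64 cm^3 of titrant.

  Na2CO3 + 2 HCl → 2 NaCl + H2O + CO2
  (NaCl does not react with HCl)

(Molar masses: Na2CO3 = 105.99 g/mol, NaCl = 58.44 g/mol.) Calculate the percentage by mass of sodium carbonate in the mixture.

n(HCl) = 0.03464 × 0.4531 = 0.01570 mol
Let x = n(Na2CO3), y = n(NaCl).
Titrant: 2x = 0.01570;  mass: 105.99x + 58.44y = 1.050
Solving, x = 7.848 × 10^-3 mol, y = 3.734 × 10^-3 mol
mass of Na2CO3 = 7.848 × 10^-3 × 105.99 = 0.8318 g
% Na2CO3 = 0.8318 / 1.050 × 100 = 79.22 %

79.22 %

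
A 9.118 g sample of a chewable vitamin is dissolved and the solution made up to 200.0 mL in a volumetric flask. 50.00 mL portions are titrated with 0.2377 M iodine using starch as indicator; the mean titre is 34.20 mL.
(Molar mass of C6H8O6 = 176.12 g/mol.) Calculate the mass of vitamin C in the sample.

C6H8O6 + I2 → C6H6O6 + 2 HI
n(I2) per titration = 0.03420 × 0.2377 = 8.129 × 10^-3 mol
n(C6H8O6) in each aliquot = 8.129 × 10^-3 mol (1:1 ratio)
n(C6H8O6) in the whole flask = 8.129 × 10^-3 × 200.0/50.00 = 0.03252 mol
mass of C6H8O6 = 0.03252 × 176.12 = 5.727 g

5.727 g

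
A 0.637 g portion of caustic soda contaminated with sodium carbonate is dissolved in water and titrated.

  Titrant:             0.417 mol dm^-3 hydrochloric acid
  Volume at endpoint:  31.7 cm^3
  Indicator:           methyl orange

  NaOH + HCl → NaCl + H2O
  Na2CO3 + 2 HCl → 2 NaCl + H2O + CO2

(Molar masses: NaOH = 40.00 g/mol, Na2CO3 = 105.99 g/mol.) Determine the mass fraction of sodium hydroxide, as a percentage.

n(HCl) = 0.0317 × 0.417 = 0.0132 mol
Let x = n(NaOH), y = n(Na2CO3).
Titrant: 1x + 2y = 0.0132;  mass: 40.00x + 105.99y = 0.637
Solving, x = 4.89 × 10^-3 mol, y = 4.16 × 10^-3 mol
mass of NaOH = 4.89 × 10^-3 × 40.00 = 0.196 g
% NaOH = 0.196 / 0.637 × 100 = 30.7 %

30.7 %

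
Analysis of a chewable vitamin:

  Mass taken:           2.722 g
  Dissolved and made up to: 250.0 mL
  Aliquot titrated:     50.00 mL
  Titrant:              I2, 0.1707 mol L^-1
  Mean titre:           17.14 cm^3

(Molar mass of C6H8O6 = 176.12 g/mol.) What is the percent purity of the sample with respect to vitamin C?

C6H8O6 + I2 → C6H6O6 + 2 HI
n(I2) per titration = 0.01714 × 0.1707 = 2.926 × 10^-3 mol
n(C6H8O6) in each aliquot = 2.926 × 10^-3 mol (1:1 ratio)
n(C6H8O6) in the whole flask = 2.926 × 10^-3 × 250.0/50.00 = 0.01463 mol
mass of C6H8O6 = 0.01463 × 176.12 = 2.576 g
% C6H8O6 = 2.576 / 2.722 × 100 = 94.65 %

94.65 %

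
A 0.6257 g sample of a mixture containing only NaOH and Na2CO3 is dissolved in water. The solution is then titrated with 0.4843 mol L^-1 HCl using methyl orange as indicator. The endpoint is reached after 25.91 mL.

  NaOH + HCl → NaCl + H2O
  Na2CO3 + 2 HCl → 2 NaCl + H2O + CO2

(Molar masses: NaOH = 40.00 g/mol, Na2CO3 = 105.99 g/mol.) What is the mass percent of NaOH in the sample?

n(HCl) = 0.02591 × 0.4843 = 0.01255 mol
Let x = n(NaOH), y = n(Na2CO3).
Titrant: 1x + 2y = 0.01255;  mass: 40.00x + 105.99y = 0.6257
Solving, x = 3.024 × 10^-3 mol, y = 4.762 × 10^-3 mol
mass of NaOH = 3.024 × 10^-3 × 40.00 = 0.1209 g
% NaOH = 0.1209 / 0.6257 × 100 = 19.33 %

19.33 %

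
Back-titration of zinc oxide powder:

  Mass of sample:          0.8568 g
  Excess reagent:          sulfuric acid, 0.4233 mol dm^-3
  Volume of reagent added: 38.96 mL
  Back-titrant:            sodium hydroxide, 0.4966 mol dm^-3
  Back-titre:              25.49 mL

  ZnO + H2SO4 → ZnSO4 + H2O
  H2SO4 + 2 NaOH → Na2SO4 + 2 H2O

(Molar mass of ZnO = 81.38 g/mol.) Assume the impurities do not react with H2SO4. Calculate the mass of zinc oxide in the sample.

0.8270 g

n(H2SO4) added = 0.03896 × 0.4233 = 0.01649 mol
n(NaOH) used in back-titration = 0.02549 × 0.4966 = 0.01266 mol
From the 1:2 ratio, n(H2SO4) left over = 1/2 × 0.01266 = 6.329 × 10^-3 mol
n(H2SO4) consumed by analyte = 0.01649 − 6.329 × 10^-3 = 0.01016 mol
n(ZnO) = 0.01016 mol (1:1 ratio)
mass of ZnO = 0.01016 × 81.38 = 0.8270 g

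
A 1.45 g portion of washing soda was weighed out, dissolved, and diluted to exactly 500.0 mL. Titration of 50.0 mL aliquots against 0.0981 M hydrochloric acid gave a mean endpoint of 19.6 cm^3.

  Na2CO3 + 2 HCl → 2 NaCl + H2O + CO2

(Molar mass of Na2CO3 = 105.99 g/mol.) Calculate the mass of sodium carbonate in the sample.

n(HCl) per titration = 0.0196 × 0.0981 = 1.92 × 10^-3 mol
From the 1:2 ratio, n(Na2CO3) in each aliquot = 1/2 × 1.92 × 10^-3 = 9.61 × 10^-4 mol
n(Na2CO3) in the whole flask = 9.61 × 10^-4 × 500.0/50.0 = 9.61 × 10^-3 mol
mass of Na2CO3 = 9.61 × 10^-3 × 105.99 = 1.02 g

1.02 g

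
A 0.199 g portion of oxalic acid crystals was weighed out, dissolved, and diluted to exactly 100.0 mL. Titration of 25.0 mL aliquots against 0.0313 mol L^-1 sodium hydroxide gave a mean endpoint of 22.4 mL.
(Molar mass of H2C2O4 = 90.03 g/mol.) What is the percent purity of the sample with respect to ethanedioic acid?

63.4 %

H2C2O4 + 2 NaOH → Na2C2O4 + 2 H2O
n(NaOH) per titration = 0.0224 × 0.0313 = 7.01 × 10^-4 mol
From the 1:2 ratio, n(H2C2O4) in each aliquot = 1/2 × 7.01 × 10^-4 = 3.51 × 10^-4 mol
n(H2C2O4) in the whole flask = 3.51 × 10^-4 × 100.0/25.0 = 1.40 × 10^-3 mol
mass of H2C2O4 = 1.40 × 10^-3 × 90.03 = 0.126 g
% H2C2O4 = 0.126 / 0.199 × 100 = 63.4 %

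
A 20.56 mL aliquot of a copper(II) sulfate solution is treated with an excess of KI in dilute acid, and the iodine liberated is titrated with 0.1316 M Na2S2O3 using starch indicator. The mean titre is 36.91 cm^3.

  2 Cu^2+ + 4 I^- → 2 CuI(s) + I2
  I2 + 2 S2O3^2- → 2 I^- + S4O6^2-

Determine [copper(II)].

n(S2O3^2-) = 0.03691 × 0.1316 = 4.857 × 10^-3 mol
n(I2) = n(S2O3^2-)/2 = 2.429 × 10^-3 mol
From the 2:1 ratio, n(Cu2+) in the aliquot = 2/1 × 2.429 × 10^-3 = 4.857 × 10^-3 mol
[Cu2+] = 4.857 × 10^-3 / 0.02056 = 0.2363 mol/L

0.2363 M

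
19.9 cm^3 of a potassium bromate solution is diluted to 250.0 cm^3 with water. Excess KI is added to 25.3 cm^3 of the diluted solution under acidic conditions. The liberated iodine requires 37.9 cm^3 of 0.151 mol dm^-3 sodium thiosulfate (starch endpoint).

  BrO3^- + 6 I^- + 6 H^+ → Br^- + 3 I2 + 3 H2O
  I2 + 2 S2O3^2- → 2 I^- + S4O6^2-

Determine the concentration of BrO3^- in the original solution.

0.474 mol/L

n(S2O3^2-) = 0.0379 × 0.151 = 5.72 × 10^-3 mol
n(I2) = n(S2O3^2-)/2 = 2.86 × 10^-3 mol
From the 1:3 ratio, n(BrO3^-) in the aliquot = 1/3 × 2.86 × 10^-3 = 9.54 × 10^-4 mol
[BrO3^-]_dilute = 9.54 × 10^-4 / 0.0253 = 0.0377 mol/L
[BrO3^-]_original = 0.0377 × 250.0/19.9 = 0.474 mol/L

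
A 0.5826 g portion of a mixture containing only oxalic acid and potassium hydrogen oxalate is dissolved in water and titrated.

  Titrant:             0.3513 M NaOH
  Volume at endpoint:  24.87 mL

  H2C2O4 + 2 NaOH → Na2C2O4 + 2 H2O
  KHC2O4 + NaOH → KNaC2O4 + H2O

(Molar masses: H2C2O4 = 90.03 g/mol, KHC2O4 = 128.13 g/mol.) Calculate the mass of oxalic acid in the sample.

n(NaOH) = 0.02487 × 0.3513 = 8.737 × 10^-3 mol
Let x = n(H2C2O4), y = n(KHC2O4).
Titrant: 2x + 1y = 8.737 × 10^-3;  mass: 90.03x + 128.13y = 0.5826
Solving, x = 3.230 × 10^-3 mol, y = 2.278 × 10^-3 mol
mass of H2C2O4 = 3.230 × 10^-3 × 90.03 = 0.2908 g

0.2908 g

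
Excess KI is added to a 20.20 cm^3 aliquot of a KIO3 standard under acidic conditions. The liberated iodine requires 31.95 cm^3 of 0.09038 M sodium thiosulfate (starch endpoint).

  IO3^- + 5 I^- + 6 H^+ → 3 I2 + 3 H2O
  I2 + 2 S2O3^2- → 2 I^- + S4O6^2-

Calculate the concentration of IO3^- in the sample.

0.02383 M

n(S2O3^2-) = 0.03195 × 0.09038 = 2.888 × 10^-3 mol
n(I2) = n(S2O3^2-)/2 = 1.444 × 10^-3 mol
From the 1:3 ratio, n(IO3^-) in the aliquot = 1/3 × 1.444 × 10^-3 = 4.813 × 10^-4 mol
[IO3^-] = 4.813 × 10^-4 / 0.02020 = 0.02383 mol/L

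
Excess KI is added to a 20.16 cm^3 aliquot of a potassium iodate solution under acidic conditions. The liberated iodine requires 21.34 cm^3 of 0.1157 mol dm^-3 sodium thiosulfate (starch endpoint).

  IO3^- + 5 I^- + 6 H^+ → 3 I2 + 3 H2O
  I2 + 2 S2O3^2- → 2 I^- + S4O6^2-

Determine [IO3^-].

n(S2O3^2-) = 0.02134 × 0.1157 = 2.469 × 10^-3 mol
n(I2) = n(S2O3^2-)/2 = 1.235 × 10^-3 mol
From the 1:3 ratio, n(IO3^-) in the aliquot = 1/3 × 1.235 × 10^-3 = 4.115 × 10^-4 mol
[IO3^-] = 4.115 × 10^-4 / 0.02016 = 0.02041 mol/L

0.02041 mol/L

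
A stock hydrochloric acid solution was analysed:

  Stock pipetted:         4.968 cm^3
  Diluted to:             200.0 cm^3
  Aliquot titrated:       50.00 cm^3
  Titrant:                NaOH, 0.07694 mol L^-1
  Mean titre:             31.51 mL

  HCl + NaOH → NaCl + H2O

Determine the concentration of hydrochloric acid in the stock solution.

1.952 mol/L

n(NaOH) = 0.03151 × 0.07694 = 2.424 × 10^-3 mol
n(HCl) in the aliquot = 2.424 × 10^-3 mol (1:1 ratio)
[HCl]_dilute = 2.424 × 10^-3 / 0.05000 = 0.04849 mol/L
Dilution factor = 200.0 / 4.968 = 40.26
[HCl]_stock = 0.04849 × 40.26 = 1.952 mol/L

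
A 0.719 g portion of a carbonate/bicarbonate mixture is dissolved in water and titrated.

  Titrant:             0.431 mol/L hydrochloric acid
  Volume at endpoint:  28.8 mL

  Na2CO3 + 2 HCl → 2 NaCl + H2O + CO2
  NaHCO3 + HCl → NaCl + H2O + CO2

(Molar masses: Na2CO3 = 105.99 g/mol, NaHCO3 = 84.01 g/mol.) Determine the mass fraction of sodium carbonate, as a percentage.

77.0 %

n(HCl) = 0.0288 × 0.431 = 0.0124 mol
Let x = n(Na2CO3), y = n(NaHCO3).
Titrant: 2x + 1y = 0.0124;  mass: 105.99x + 84.01y = 0.719
Solving, x = 5.22 × 10^-3 mol, y = 1.97 × 10^-3 mol
mass of Na2CO3 = 5.22 × 10^-3 × 105.99 = 0.553 g
% Na2CO3 = 0.553 / 0.719 × 100 = 77.0 %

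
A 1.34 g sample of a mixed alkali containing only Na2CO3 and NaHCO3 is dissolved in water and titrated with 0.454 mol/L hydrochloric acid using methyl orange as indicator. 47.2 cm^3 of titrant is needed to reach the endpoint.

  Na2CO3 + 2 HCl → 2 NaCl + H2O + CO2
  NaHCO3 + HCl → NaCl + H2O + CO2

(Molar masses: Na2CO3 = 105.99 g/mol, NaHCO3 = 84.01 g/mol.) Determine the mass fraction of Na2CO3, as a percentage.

58.7 %

n(HCl) = 0.0472 × 0.454 = 0.0214 mol
Let x = n(Na2CO3), y = n(NaHCO3).
Titrant: 2x + 1y = 0.0214;  mass: 105.99x + 84.01y = 1.34
Solving, x = 7.42 × 10^-3 mol, y = 6.59 × 10^-3 mol
mass of Na2CO3 = 7.42 × 10^-3 × 105.99 = 0.786 g
% Na2CO3 = 0.786 / 1.34 × 100 = 58.7 %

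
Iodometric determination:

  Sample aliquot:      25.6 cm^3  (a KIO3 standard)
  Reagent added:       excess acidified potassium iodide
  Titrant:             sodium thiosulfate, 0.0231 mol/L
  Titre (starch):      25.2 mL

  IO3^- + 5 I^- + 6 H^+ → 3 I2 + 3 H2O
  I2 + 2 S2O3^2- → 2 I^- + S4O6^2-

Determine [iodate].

n(S2O3^2-) = 0.0252 × 0.0231 = 5.82 × 10^-4 mol
n(I2) = n(S2O3^2-)/2 = 2.91 × 10^-4 mol
From the 1:3 ratio, n(IO3^-) in the aliquot = 1/3 × 2.91 × 10^-4 = 9.70 × 10^-5 mol
[IO3^-] = 9.70 × 10^-5 / 0.0256 = 0.00379 mol/L

0.00379 mol/L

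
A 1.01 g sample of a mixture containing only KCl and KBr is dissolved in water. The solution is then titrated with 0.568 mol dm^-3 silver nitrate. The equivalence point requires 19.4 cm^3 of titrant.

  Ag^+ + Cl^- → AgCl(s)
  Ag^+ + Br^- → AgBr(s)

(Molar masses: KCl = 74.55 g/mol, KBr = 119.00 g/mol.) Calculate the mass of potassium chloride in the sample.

0.505 g

n(AgNO3) = 0.0194 × 0.568 = 0.0110 mol
Let x = n(KCl), y = n(KBr).
Titrant: 1x + 1y = 0.0110;  mass: 74.55x + 119.00y = 1.01
Solving, x = 6.78 × 10^-3 mol, y = 4.24 × 10^-3 mol
mass of KCl = 6.78 × 10^-3 × 74.55 = 0.505 g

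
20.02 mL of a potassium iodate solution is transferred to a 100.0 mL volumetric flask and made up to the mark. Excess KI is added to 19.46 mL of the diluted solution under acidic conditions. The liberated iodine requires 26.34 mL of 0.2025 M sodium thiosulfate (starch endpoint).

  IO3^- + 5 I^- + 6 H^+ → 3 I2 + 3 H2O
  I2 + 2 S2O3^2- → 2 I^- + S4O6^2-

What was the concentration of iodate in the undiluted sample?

0.2282 M

n(S2O3^2-) = 0.02634 × 0.2025 = 5.334 × 10^-3 mol
n(I2) = n(S2O3^2-)/2 = 2.667 × 10^-3 mol
From the 1:3 ratio, n(IO3^-) in the aliquot = 1/3 × 2.667 × 10^-3 = 8.890 × 10^-4 mol
[IO3^-]_dilute = 8.890 × 10^-4 / 0.01946 = 0.04568 mol/L
[IO3^-]_original = 0.04568 × 100.0/20.02 = 0.2282 mol/L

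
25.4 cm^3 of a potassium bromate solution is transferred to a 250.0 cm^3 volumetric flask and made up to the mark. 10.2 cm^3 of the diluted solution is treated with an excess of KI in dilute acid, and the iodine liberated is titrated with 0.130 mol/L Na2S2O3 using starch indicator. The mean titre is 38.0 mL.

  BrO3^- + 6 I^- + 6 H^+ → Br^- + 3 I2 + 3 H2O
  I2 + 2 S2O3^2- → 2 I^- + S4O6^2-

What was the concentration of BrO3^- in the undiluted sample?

n(S2O3^2-) = 0.0380 × 0.130 = 4.94 × 10^-3 mol
n(I2) = n(S2O3^2-)/2 = 2.47 × 10^-3 mol
From the 1:3 ratio, n(BrO3^-) in the aliquot = 1/3 × 2.47 × 10^-3 = 8.23 × 10^-4 mol
[BrO3^-]_dilute = 8.23 × 10^-4 / 0.0102 = 0.0807 mol/L
[BrO3^-]_original = 0.0807 × 250.0/25.4 = 0.794 mol/L

0.794 mol/L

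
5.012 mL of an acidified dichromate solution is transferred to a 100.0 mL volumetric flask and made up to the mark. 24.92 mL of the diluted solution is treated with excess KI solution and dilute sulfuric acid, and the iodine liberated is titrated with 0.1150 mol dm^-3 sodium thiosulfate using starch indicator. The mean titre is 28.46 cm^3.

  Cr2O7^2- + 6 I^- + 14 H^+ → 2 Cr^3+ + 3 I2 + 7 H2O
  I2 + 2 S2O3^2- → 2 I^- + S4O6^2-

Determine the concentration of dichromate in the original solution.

n(S2O3^2-) = 0.02846 × 0.1150 = 3.273 × 10^-3 mol
n(I2) = n(S2O3^2-)/2 = 1.636 × 10^-3 mol
From the 1:3 ratio, n(Cr2O7^2-) in the aliquot = 1/3 × 1.636 × 10^-3 = 5.455 × 10^-4 mol
[Cr2O7^2-]_dilute = 5.455 × 10^-4 / 0.02492 = 0.02189 mol/L
[Cr2O7^2-]_original = 0.02189 × 100.0/5.012 = 0.4367 mol/L

0.4367 mol/L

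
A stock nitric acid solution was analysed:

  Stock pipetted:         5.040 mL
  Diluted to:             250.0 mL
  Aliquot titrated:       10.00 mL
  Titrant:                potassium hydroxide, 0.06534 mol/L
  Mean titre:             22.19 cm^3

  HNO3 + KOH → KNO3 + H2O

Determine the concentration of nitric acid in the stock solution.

n(KOH) = 0.02219 × 0.06534 = 1.450 × 10^-3 mol
n(HNO3) in the aliquot = 1.450 × 10^-3 mol (1:1 ratio)
[HNO3]_dilute = 1.450 × 10^-3 / 0.01000 = 0.1450 mol/L
Dilution factor = 250.0 / 5.040 = 49.60
[HNO3]_stock = 0.1450 × 49.60 = 7.192 mol/L

7.192 mol/L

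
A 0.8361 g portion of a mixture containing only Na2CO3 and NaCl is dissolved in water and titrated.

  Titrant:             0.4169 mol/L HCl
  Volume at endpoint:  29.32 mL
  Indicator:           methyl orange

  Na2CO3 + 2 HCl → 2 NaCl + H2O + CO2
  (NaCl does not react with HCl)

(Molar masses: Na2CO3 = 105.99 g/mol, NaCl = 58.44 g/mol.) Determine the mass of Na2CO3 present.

n(HCl) = 0.02932 × 0.4169 = 0.01222 mol
Let x = n(Na2CO3), y = n(NaCl).
Titrant: 2x = 0.01222;  mass: 105.99x + 58.44y = 0.8361
Solving, x = 6.112 × 10^-3 mol, y = 3.222 × 10^-3 mol
mass of Na2CO3 = 6.112 × 10^-3 × 105.99 = 0.6478 g

0.6478 g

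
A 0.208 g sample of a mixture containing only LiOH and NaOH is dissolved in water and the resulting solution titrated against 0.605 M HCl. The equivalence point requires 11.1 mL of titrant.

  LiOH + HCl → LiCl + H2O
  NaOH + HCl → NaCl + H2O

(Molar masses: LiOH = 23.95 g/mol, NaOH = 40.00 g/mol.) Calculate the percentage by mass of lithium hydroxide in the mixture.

n(HCl) = 0.0111 × 0.605 = 6.72 × 10^-3 mol
Let x = n(LiOH), y = n(NaOH).
Titrant: 1x + 1y = 6.72 × 10^-3;  mass: 23.95x + 40.00y = 0.208
Solving, x = 3.78 × 10^-3 mol, y = 2.94 × 10^-3 mol
mass of LiOH = 3.78 × 10^-3 × 23.95 = 0.0905 g
% LiOH = 0.0905 / 0.208 × 100 = 43.5 %

43.5 %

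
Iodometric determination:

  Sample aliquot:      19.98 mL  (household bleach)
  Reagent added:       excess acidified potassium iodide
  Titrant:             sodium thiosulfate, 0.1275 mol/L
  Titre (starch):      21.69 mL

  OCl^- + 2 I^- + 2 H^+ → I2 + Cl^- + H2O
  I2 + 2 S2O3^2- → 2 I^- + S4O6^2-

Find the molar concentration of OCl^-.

n(S2O3^2-) = 0.02169 × 0.1275 = 2.765 × 10^-3 mol
n(I2) = n(S2O3^2-)/2 = 1.383 × 10^-3 mol
n(OCl^-) in the aliquot = 1.383 × 10^-3 mol (1:1 ratio)
[OCl^-] = 1.383 × 10^-3 / 0.01998 = 0.06921 mol/L

0.06921 mol/L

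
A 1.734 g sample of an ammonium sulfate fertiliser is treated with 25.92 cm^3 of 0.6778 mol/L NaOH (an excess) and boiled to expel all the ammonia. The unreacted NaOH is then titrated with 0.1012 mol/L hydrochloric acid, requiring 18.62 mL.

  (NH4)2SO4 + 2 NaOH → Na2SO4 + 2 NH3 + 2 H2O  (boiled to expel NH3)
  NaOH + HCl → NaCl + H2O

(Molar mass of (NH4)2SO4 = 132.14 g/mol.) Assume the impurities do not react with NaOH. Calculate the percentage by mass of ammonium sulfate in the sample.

n(NaOH) added = 0.02592 × 0.6778 = 0.01757 mol
n(HCl) used in back-titration = 0.01862 × 0.1012 = 1.884 × 10^-3 mol
n(NaOH) left over = 1.884 × 10^-3 mol (1:1 ratio)
n(NaOH) consumed by analyte = 0.01757 − 1.884 × 10^-3 = 0.01568 mol
From the 1:2 ratio, n((NH4)2SO4) = 1/2 × 0.01568 = 7.842 × 10^-3 mol
mass of (NH4)2SO4 = 7.842 × 10^-3 × 132.14 = 1.036 g
% (NH4)2SO4 = 1.036 / 1.734 × 100 = 59.76 %

59.76 %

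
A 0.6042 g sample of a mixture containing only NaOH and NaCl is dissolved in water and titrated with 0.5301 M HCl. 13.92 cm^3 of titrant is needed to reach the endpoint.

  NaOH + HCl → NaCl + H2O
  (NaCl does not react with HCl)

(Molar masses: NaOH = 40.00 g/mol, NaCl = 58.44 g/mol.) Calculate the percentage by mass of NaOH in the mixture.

n(HCl) = 0.01392 × 0.5301 = 7.379 × 10^-3 mol
Let x = n(NaOH), y = n(NaCl).
Titrant: 1x = 7.379 × 10^-3;  mass: 40.00x + 58.44y = 0.6042
Solving, x = 7.379 × 10^-3 mol, y = 5.288 × 10^-3 mol
mass of NaOH = 7.379 × 10^-3 × 40.00 = 0.2952 g
% NaOH = 0.2952 / 0.6042 × 100 = 48.85 %

48.85 %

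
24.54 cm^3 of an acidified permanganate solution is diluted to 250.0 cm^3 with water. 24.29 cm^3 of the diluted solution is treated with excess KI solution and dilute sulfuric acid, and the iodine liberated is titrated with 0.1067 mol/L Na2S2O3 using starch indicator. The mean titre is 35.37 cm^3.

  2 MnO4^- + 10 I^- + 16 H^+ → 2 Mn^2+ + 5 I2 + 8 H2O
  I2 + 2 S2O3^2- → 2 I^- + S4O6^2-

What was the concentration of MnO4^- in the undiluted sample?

0.3166 mol/L

n(S2O3^2-) = 0.03537 × 0.1067 = 3.774 × 10^-3 mol
n(I2) = n(S2O3^2-)/2 = 1.887 × 10^-3 mol
From the 2:5 ratio, n(MnO4^-) in the aliquot = 2/5 × 1.887 × 10^-3 = 7.548 × 10^-4 mol
[MnO4^-]_dilute = 7.548 × 10^-4 / 0.02429 = 0.03107 mol/L
[MnO4^-]_original = 0.03107 × 250.0/24.54 = 0.3166 mol/L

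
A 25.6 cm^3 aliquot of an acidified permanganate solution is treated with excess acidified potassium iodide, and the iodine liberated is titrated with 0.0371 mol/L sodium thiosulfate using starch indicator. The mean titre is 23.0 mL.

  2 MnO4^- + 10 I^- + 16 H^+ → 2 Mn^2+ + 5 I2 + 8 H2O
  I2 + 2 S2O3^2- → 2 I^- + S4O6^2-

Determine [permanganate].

0.00667 mol/L

n(S2O3^2-) = 0.0230 × 0.0371 = 8.53 × 10^-4 mol
n(I2) = n(S2O3^2-)/2 = 4.27 × 10^-4 mol
From the 2:5 ratio, n(MnO4^-) in the aliquot = 2/5 × 4.27 × 10^-4 = 1.71 × 10^-4 mol
[MnO4^-] = 1.71 × 10^-4 / 0.0256 = 0.00667 mol/L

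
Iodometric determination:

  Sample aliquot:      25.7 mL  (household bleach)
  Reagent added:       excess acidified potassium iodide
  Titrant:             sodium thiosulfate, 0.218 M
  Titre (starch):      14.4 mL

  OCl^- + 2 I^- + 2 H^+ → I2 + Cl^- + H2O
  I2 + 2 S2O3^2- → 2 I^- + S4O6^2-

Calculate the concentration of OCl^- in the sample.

n(S2O3^2-) = 0.0144 × 0.218 = 3.14 × 10^-3 mol
n(I2) = n(S2O3^2-)/2 = 1.57 × 10^-3 mol
n(OCl^-) in the aliquot = 1.57 × 10^-3 mol (1:1 ratio)
[OCl^-] = 1.57 × 10^-3 / 0.0257 = 0.0611 mol/L

0.0611 M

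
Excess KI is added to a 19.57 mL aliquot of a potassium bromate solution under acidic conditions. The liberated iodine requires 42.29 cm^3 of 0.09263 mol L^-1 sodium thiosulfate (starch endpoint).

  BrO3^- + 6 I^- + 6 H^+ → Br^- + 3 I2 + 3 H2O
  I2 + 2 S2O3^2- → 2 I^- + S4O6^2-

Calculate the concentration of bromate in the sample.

n(S2O3^2-) = 0.04229 × 0.09263 = 3.917 × 10^-3 mol
n(I2) = n(S2O3^2-)/2 = 1.959 × 10^-3 mol
From the 1:3 ratio, n(BrO3^-) in the aliquot = 1/3 × 1.959 × 10^-3 = 6.529 × 10^-4 mol
[BrO3^-] = 6.529 × 10^-4 / 0.01957 = 0.03336 mol/L

0.03336 mol/L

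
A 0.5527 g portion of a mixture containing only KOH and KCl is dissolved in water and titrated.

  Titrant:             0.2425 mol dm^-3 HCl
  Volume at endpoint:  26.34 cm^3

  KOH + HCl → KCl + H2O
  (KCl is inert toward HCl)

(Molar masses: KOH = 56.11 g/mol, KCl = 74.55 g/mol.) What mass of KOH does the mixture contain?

n(HCl) = 0.02634 × 0.2425 = 6.387 × 10^-3 mol
Let x = n(KOH), y = n(KCl).
Titrant: 1x = 6.387 × 10^-3;  mass: 56.11x + 74.55y = 0.5527
Solving, x = 6.387 × 10^-3 mol, y = 2.606 × 10^-3 mol
mass of KOH = 6.387 × 10^-3 × 56.11 = 0.3584 g

0.3584 g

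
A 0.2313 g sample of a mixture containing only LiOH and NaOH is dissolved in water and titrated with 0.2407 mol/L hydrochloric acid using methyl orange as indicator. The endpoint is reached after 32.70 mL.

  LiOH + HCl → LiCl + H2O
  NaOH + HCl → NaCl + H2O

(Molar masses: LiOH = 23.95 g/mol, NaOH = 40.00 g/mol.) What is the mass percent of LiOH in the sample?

53.89 %

n(HCl) = 0.03270 × 0.2407 = 7.871 × 10^-3 mol
Let x = n(LiOH), y = n(NaOH).
Titrant: 1x + 1y = 7.871 × 10^-3;  mass: 23.95x + 40.00y = 0.2313
Solving, x = 5.205 × 10^-3 mol, y = 2.666 × 10^-3 mol
mass of LiOH = 5.205 × 10^-3 × 23.95 = 0.1247 g
% LiOH = 0.1247 / 0.2313 × 100 = 53.89 %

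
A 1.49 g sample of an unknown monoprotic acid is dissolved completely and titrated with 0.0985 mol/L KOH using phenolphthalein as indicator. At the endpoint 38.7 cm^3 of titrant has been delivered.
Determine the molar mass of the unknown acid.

n(KOH) = 0.0387 L × 0.0985 mol/L = 3.81 × 10^-3 mol
n(HA) = 3.81 × 10^-3 mol (1:1 ratio)
M = m / n = 1.49 g / 3.81 × 10^-3 mol = 391 g/mol

391 g/mol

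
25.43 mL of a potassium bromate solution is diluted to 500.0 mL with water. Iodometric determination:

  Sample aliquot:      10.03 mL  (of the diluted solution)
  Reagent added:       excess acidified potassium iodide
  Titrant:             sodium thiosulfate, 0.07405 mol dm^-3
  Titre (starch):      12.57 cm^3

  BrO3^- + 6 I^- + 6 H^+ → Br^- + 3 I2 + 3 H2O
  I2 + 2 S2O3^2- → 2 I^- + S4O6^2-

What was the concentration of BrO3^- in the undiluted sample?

n(S2O3^2-) = 0.01257 × 0.07405 = 9.308 × 10^-4 mol
n(I2) = n(S2O3^2-)/2 = 4.654 × 10^-4 mol
From the 1:3 ratio, n(BrO3^-) in the aliquot = 1/3 × 4.654 × 10^-4 = 1.551 × 10^-4 mol
[BrO3^-]_dilute = 1.551 × 10^-4 / 0.01003 = 0.01547 mol/L
[BrO3^-]_original = 0.01547 × 500.0/25.43 = 0.3041 mol/L

0.3041 mol/L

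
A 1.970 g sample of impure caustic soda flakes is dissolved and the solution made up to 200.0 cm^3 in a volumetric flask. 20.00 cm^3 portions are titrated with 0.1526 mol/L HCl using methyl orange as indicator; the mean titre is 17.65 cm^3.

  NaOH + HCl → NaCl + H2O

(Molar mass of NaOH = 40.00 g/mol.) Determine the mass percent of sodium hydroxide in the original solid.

n(HCl) per titration = 0.01765 × 0.1526 = 2.693 × 10^-3 mol
n(NaOH) in each aliquot = 2.693 × 10^-3 mol (1:1 ratio)
n(NaOH) in the whole flask = 2.693 × 10^-3 × 200.0/20.00 = 0.02693 mol
mass of NaOH = 0.02693 × 40.00 = 1.077 g
% NaOH = 1.077 / 1.970 × 100 = 54.69 %

54.69 %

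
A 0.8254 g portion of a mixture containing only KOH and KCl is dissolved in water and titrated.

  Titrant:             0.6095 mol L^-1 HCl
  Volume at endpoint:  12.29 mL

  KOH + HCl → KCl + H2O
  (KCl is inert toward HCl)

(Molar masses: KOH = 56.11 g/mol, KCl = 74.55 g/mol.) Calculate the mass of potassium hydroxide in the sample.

0.4203 g

n(HCl) = 0.01229 × 0.6095 = 7.491 × 10^-3 mol
Let x = n(KOH), y = n(KCl).
Titrant: 1x = 7.491 × 10^-3;  mass: 56.11x + 74.55y = 0.8254
Solving, x = 7.491 × 10^-3 mol, y = 5.434 × 10^-3 mol
mass of KOH = 7.491 × 10^-3 × 56.11 = 0.4203 g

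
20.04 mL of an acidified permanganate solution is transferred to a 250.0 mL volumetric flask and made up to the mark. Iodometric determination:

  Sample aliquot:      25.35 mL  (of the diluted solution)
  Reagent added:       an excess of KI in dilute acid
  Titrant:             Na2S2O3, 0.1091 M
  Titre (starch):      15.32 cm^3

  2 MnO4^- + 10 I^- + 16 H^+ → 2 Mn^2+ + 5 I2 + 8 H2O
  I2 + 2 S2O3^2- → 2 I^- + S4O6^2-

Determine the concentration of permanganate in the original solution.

n(S2O3^2-) = 0.01532 × 0.1091 = 1.671 × 10^-3 mol
n(I2) = n(S2O3^2-)/2 = 8.357 × 10^-4 mol
From the 2:5 ratio, n(MnO4^-) in the aliquot = 2/5 × 8.357 × 10^-4 = 3.343 × 10^-4 mol
[MnO4^-]_dilute = 3.343 × 10^-4 / 0.02535 = 0.01319 mol/L
[MnO4^-]_original = 0.01319 × 250.0/20.04 = 0.1645 mol/L

0.1645 M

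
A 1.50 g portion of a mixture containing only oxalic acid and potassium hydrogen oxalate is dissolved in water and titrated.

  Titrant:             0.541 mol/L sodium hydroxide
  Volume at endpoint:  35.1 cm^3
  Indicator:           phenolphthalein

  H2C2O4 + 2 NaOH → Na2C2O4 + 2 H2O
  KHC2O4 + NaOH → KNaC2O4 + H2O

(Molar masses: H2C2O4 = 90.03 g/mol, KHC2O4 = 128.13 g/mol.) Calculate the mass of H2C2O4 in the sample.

0.505 g

n(NaOH) = 0.0351 × 0.541 = 0.0190 mol
Let x = n(H2C2O4), y = n(KHC2O4).
Titrant: 2x + 1y = 0.0190;  mass: 90.03x + 128.13y = 1.50
Solving, x = 5.61 × 10^-3 mol, y = 7.76 × 10^-3 mol
mass of H2C2O4 = 5.61 × 10^-3 × 90.03 = 0.505 g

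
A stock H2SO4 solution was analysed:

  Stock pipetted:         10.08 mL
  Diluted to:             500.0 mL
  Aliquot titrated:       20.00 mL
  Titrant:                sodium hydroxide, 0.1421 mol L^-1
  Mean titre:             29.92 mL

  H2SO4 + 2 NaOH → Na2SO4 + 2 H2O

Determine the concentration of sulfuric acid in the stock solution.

5.272 mol/L

n(NaOH) = 0.02992 × 0.1421 = 4.252 × 10^-3 mol
From the 1:2 ratio, n(H2SO4) in the aliquot = 1/2 × 4.252 × 10^-3 = 2.126 × 10^-3 mol
[H2SO4]_dilute = 2.126 × 10^-3 / 0.02000 = 0.1063 mol/L
Dilution factor = 500.0 / 10.08 = 49.60
[H2SO4]_stock = 0.1063 × 49.60 = 5.272 mol/L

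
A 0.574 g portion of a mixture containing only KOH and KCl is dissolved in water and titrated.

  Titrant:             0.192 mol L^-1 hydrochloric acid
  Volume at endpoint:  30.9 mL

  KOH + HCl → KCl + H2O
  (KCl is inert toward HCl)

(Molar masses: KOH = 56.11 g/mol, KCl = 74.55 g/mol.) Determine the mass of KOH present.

n(HCl) = 0.0309 × 0.192 = 5.93 × 10^-3 mol
Let x = n(KOH), y = n(KCl).
Titrant: 1x = 5.93 × 10^-3;  mass: 56.11x + 74.55y = 0.574
Solving, x = 5.93 × 10^-3 mol, y = 3.23 × 10^-3 mol
mass of KOH = 5.93 × 10^-3 × 56.11 = 0.333 g

0.333 g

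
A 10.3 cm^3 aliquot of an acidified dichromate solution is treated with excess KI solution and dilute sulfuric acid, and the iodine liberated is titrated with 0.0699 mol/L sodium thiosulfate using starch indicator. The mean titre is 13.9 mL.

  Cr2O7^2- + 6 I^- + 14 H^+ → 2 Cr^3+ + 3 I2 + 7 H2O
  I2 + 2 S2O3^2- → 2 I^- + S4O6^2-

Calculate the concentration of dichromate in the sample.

0.0157 mol/L

n(S2O3^2-) = 0.0139 × 0.0699 = 9.72 × 10^-4 mol
n(I2) = n(S2O3^2-)/2 = 4.86 × 10^-4 mol
From the 1:3 ratio, n(Cr2O7^2-) in the aliquot = 1/3 × 4.86 × 10^-4 = 1.62 × 10^-4 mol
[Cr2O7^2-] = 1.62 × 10^-4 / 0.0103 = 0.0157 mol/L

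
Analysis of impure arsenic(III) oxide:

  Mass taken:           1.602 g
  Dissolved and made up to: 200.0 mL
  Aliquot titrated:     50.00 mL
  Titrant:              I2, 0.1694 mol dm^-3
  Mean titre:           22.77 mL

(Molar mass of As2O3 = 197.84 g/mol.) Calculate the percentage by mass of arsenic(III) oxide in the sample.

As2O3 + 2 I2 + 2 H2O → As2O5 + 4 HI
n(I2) per titration = 0.02277 × 0.1694 = 3.857 × 10^-3 mol
From the 1:2 ratio, n(As2O3) in each aliquot = 1/2 × 3.857 × 10^-3 = 1.929 × 10^-3 mol
n(As2O3) in the whole flask = 1.929 × 10^-3 × 200.0/50.00 = 7.714 × 10^-3 mol
mass of As2O3 = 7.714 × 10^-3 × 197.84 = 1.526 g
% As2O3 = 1.526 / 1.602 × 100 = 95.27 %

95.27 %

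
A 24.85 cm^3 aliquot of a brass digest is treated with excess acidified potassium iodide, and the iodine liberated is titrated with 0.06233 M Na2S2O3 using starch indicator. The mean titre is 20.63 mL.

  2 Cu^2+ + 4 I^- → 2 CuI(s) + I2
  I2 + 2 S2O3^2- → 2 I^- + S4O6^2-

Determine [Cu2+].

n(S2O3^2-) = 0.02063 × 0.06233 = 1.286 × 10^-3 mol
n(I2) = n(S2O3^2-)/2 = 6.429 × 10^-4 mol
From the 2:1 ratio, n(Cu2+) in the aliquot = 2/1 × 6.429 × 10^-4 = 1.286 × 10^-3 mol
[Cu2+] = 1.286 × 10^-3 / 0.02485 = 0.05175 mol/L

0.05175 M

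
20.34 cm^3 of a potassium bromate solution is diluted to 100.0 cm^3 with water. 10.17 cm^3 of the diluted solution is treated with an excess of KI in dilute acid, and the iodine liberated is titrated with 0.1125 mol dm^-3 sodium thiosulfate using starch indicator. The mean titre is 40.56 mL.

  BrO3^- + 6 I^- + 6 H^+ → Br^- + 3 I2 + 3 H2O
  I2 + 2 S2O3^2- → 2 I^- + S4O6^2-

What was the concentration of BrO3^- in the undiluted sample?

0.3676 mol/L

n(S2O3^2-) = 0.04056 × 0.1125 = 4.563 × 10^-3 mol
n(I2) = n(S2O3^2-)/2 = 2.281 × 10^-3 mol
From the 1:3 ratio, n(BrO3^-) in the aliquot = 1/3 × 2.281 × 10^-3 = 7.605 × 10^-4 mol
[BrO3^-]_dilute = 7.605 × 10^-4 / 0.01017 = 0.07478 mol/L
[BrO3^-]_original = 0.07478 × 100.0/20.34 = 0.3676 mol/L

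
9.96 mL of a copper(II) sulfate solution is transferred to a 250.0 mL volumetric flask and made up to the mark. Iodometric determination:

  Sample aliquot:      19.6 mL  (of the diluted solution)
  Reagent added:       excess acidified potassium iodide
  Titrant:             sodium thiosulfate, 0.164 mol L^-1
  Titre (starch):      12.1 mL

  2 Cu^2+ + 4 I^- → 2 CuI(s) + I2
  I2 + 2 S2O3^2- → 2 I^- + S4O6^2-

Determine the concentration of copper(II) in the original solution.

2.54 mol/L

n(S2O3^2-) = 0.0121 × 0.164 = 1.98 × 10^-3 mol
n(I2) = n(S2O3^2-)/2 = 9.92 × 10^-4 mol
From the 2:1 ratio, n(Cu2+) in the aliquot = 2/1 × 9.92 × 10^-4 = 1.98 × 10^-3 mol
[Cu2+]_dilute = 1.98 × 10^-3 / 0.0196 = 0.101 mol/L
[Cu2+]_original = 0.101 × 250.0/9.96 = 2.54 mol/L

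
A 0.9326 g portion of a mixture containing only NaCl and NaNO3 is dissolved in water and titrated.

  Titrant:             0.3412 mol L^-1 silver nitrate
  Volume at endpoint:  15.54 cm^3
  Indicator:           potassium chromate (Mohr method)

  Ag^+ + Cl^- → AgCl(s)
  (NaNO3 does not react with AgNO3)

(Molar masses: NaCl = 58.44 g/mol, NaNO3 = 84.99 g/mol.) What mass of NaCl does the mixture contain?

0.3099 g

n(AgNO3) = 0.01554 × 0.3412 = 5.302 × 10^-3 mol
Let x = n(NaCl), y = n(NaNO3).
Titrant: 1x = 5.302 × 10^-3;  mass: 58.44x + 84.99y = 0.9326
Solving, x = 5.302 × 10^-3 mol, y = 7.327 × 10^-3 mol
mass of NaCl = 5.302 × 10^-3 × 58.44 = 0.3099 g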